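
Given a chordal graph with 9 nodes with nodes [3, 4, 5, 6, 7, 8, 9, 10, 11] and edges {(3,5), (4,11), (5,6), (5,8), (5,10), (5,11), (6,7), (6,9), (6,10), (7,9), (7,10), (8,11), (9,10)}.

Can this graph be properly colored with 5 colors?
Yes, G is 5-colorable

A valid 5-coloring: color 1: [4, 5, 7]; color 2: [3, 6, 11]; color 3: [8, 10]; color 4: [9].
(χ(G) = 4 ≤ 5.)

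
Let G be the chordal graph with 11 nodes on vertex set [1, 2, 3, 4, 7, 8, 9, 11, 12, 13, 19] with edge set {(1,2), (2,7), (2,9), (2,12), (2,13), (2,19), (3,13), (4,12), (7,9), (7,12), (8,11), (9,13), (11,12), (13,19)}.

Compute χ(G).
χ(G) = 3

Clique number ω(G) = 3 (lower bound: χ ≥ ω).
The clique on [2, 13, 19] has size 3, forcing χ ≥ 3, and the coloring below uses 3 colors, so χ(G) = 3.
A valid 3-coloring: color 1: [2, 3, 4, 11]; color 2: [1, 7, 8, 13]; color 3: [9, 12, 19].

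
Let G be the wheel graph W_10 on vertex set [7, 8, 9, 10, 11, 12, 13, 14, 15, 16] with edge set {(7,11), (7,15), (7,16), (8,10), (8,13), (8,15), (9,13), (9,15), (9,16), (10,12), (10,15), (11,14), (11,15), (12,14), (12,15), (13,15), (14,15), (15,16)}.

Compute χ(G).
Clique number ω(G) = 3 (lower bound: χ ≥ ω).
Odd cycle [9, 13, 8, 10, 12, 14, 11, 7, 16] needs 3 colors (χ ≥ 3).
Vertex 15 is adjacent to every vertex of [7, 8, 9, 10, 11, 12, 13, 14, 16], which already need 3 colors among themselves, so 15 needs a new color (χ ≥ 4).
The coloring below uses 4 colors, so χ(G) = 4.
A valid 4-coloring: color 1: [15]; color 2: [7, 8, 9, 12]; color 3: [10, 13, 14, 16]; color 4: [11].

χ(G) = 4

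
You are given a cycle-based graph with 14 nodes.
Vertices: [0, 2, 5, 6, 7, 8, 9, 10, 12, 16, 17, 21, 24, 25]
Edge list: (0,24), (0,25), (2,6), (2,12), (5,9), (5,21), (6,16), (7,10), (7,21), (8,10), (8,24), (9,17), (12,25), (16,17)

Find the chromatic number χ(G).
Clique number ω(G) = 2 (lower bound: χ ≥ ω).
The graph is bipartite (no odd cycle), so 2 colors suffice: χ(G) = 2.
A valid 2-coloring: color 1: [2, 9, 10, 16, 21, 24, 25]; color 2: [0, 5, 6, 7, 8, 12, 17].

χ(G) = 2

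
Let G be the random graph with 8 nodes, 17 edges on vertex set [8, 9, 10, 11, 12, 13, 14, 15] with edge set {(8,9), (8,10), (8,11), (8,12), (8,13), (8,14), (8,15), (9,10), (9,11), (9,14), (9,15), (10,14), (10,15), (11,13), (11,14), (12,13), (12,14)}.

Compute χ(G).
Clique number ω(G) = 4 (lower bound: χ ≥ ω).
The clique on [8, 9, 10, 14] has size 4, forcing χ ≥ 4, and the coloring below uses 4 colors, so χ(G) = 4.
A valid 4-coloring: color 1: [8]; color 2: [13, 14, 15]; color 3: [9, 12]; color 4: [10, 11].

χ(G) = 4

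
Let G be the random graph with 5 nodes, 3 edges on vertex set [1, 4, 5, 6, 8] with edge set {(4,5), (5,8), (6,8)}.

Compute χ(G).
χ(G) = 2

Clique number ω(G) = 2 (lower bound: χ ≥ ω).
The graph is bipartite (no odd cycle), so 2 colors suffice: χ(G) = 2.
A valid 2-coloring: color 1: [1, 4, 8]; color 2: [5, 6].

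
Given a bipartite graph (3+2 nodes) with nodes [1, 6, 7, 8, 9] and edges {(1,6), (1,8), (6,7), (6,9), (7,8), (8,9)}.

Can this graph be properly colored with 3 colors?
A valid 3-coloring: color 1: [6, 8]; color 2: [1, 7, 9].
(χ(G) = 2 ≤ 3.)

Yes, G is 3-colorable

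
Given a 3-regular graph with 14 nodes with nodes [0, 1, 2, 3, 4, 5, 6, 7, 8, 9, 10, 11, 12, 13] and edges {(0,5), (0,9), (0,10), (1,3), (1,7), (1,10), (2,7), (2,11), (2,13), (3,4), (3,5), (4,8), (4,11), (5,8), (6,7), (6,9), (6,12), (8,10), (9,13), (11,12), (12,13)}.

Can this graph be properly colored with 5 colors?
A valid 5-coloring: color 1: [1, 2, 4, 5, 9, 12]; color 2: [0, 3, 7, 8, 11, 13]; color 3: [6, 10].
(χ(G) = 3 ≤ 5.)

Yes, G is 5-colorable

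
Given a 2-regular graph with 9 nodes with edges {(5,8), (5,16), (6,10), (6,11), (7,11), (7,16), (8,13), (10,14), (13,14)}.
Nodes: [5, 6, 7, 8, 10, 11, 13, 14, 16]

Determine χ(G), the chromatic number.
Clique number ω(G) = 2 (lower bound: χ ≥ ω).
Odd cycle [7, 11, 6, 10, 14, 13, 8, 5, 16] needs 3 colors (χ ≥ 3).
The coloring below uses 3 colors, so χ(G) = 3.
A valid 3-coloring: color 1: [5, 6, 7, 13]; color 2: [8, 10, 11, 16]; color 3: [14].

χ(G) = 3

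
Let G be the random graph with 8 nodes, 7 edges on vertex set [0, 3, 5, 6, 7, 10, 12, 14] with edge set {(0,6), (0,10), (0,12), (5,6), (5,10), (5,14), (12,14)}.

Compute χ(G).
χ(G) = 3

Clique number ω(G) = 2 (lower bound: χ ≥ ω).
Odd cycle [14, 5, 6, 0, 12] needs 3 colors (χ ≥ 3).
The coloring below uses 3 colors, so χ(G) = 3.
A valid 3-coloring: color 1: [0, 3, 5, 7]; color 2: [6, 10, 12]; color 3: [14].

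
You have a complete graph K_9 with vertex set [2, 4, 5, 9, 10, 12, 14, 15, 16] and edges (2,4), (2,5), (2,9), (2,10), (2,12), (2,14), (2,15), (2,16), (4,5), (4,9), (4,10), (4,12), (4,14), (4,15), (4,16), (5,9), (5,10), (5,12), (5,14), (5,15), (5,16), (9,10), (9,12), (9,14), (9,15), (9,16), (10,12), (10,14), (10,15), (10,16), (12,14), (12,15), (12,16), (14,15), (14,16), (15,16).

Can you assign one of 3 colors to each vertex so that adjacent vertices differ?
The clique on vertices [2, 4, 5, 9, 10, 12, 14, 15, 16] has size 9 > 3, so it alone needs 9 colors.

No, G is not 3-colorable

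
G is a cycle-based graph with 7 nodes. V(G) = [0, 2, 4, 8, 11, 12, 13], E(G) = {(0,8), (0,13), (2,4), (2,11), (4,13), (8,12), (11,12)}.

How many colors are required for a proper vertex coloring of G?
χ(G) = 3

Clique number ω(G) = 2 (lower bound: χ ≥ ω).
Odd cycle [8, 0, 13, 4, 2, 11, 12] needs 3 colors (χ ≥ 3).
The coloring below uses 3 colors, so χ(G) = 3.
A valid 3-coloring: color 1: [8, 11, 13]; color 2: [0, 4, 12]; color 3: [2].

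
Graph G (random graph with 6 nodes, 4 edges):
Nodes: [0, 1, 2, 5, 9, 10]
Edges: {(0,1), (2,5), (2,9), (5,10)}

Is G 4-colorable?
A valid 4-coloring: color 1: [1, 2, 10]; color 2: [0, 5, 9].
(χ(G) = 2 ≤ 4.)

Yes, G is 4-colorable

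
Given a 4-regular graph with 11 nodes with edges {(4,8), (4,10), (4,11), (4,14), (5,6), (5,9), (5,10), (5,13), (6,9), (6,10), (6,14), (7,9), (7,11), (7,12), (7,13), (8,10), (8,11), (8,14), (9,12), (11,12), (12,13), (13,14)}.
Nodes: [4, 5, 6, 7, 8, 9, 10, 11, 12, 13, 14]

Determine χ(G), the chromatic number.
χ(G) = 4

Clique number ω(G) = 3 (lower bound: χ ≥ ω).
Suppose a proper 3-coloring c exists. The clique [4, 8, 10] takes 3 distinct colors; by symmetry let c(4) = 1, c(8) = 2, c(10) = 3.
- Vertex 11: neighbors [4, 8] already have colors [1, 2] ⇒ c(11) = 3.
- Vertex 14: neighbors [4, 8] already have colors [1, 2] ⇒ c(14) = 3.
- Vertex 5: neighbors [10] already have colors [3]; try each remaining color.
- Case c(5) = 1:
  - Vertex 13: neighbors [5, 14] already have colors [1, 3] ⇒ c(13) = 2.
  - Vertex 7: neighbors [13, 11] already have colors [2, 3] ⇒ c(7) = 1.
  - Vertex 12: neighbors [7, 13, 11] already have colors [1, 2, 3] — all 3 colors blocked. Contradiction.
- Case c(5) = 2:
  - Vertex 13: neighbors [5, 14] already have colors [2, 3] ⇒ c(13) = 1.
  - Vertex 7: neighbors [13, 11] already have colors [1, 3] ⇒ c(7) = 2.
  - Vertex 12: neighbors [13, 7, 11] already have colors [1, 2, 3] — all 3 colors blocked. Contradiction.
Every case ends in a contradiction, so G has no proper 3-coloring (χ ≥ 4).
The coloring below uses 4 colors, so χ(G) = 4.
A valid 4-coloring: color 1: [4, 5, 7]; color 2: [9, 10, 11, 14]; color 3: [6, 8, 13]; color 4: [12].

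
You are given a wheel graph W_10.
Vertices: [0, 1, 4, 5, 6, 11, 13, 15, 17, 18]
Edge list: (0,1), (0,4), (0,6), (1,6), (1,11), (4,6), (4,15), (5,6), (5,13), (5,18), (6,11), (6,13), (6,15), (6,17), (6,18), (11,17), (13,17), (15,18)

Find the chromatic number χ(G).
χ(G) = 4

Clique number ω(G) = 3 (lower bound: χ ≥ ω).
Odd cycle [4, 0, 1, 11, 17, 13, 5, 18, 15] needs 3 colors (χ ≥ 3).
Vertex 6 is adjacent to every vertex of [0, 1, 4, 5, 11, 13, 15, 17, 18], which already need 3 colors among themselves, so 6 needs a new color (χ ≥ 4).
The coloring below uses 4 colors, so χ(G) = 4.
A valid 4-coloring: color 1: [6]; color 2: [1, 4, 17, 18]; color 3: [0, 11, 13, 15]; color 4: [5].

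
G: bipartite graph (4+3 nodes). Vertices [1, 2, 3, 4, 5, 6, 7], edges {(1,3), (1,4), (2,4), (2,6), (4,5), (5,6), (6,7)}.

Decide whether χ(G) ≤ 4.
Yes, G is 4-colorable

A valid 4-coloring: color 1: [3, 4, 6]; color 2: [1, 2, 5, 7].
(χ(G) = 2 ≤ 4.)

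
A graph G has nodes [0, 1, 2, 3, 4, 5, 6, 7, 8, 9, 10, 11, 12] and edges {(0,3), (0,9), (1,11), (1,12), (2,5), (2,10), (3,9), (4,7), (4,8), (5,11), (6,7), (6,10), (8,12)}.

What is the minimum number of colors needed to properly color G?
χ(G) = 3

Clique number ω(G) = 3 (lower bound: χ ≥ ω).
The clique on [0, 3, 9] has size 3, forcing χ ≥ 3, and the coloring below uses 3 colors, so χ(G) = 3.
A valid 3-coloring: color 1: [0, 1, 5, 7, 8, 10]; color 2: [2, 3, 4, 6, 11, 12]; color 3: [9].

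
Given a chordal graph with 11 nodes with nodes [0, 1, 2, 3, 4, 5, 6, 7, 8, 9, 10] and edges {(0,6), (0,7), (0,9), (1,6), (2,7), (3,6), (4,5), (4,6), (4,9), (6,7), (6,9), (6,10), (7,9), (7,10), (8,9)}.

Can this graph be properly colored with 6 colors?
A valid 6-coloring: color 1: [2, 5, 6, 8]; color 2: [1, 3, 4, 7]; color 3: [9, 10]; color 4: [0].
(χ(G) = 4 ≤ 6.)

Yes, G is 6-colorable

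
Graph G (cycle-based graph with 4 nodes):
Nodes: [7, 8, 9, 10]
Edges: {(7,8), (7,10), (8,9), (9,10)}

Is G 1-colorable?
No, G is not 1-colorable

Edge (8,9) forces its endpoints to differ, so 1 color is not enough.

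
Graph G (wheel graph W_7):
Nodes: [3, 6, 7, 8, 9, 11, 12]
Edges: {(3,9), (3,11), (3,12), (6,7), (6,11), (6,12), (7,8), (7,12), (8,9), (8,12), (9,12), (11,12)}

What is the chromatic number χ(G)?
χ(G) = 3

Clique number ω(G) = 3 (lower bound: χ ≥ ω).
The clique on [8, 9, 12] has size 3, forcing χ ≥ 3, and the coloring below uses 3 colors, so χ(G) = 3.
A valid 3-coloring: color 1: [12]; color 2: [7, 9, 11]; color 3: [3, 6, 8].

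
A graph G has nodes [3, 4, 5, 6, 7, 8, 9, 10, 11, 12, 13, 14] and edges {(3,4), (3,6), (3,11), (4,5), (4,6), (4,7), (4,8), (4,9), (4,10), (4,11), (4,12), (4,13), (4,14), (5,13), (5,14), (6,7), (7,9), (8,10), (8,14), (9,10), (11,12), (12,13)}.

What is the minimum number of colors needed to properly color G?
Clique number ω(G) = 3 (lower bound: χ ≥ ω).
Odd cycle [13, 5, 14, 8, 10, 9, 7, 6, 3, 11, 12] needs 3 colors (χ ≥ 3).
Vertex 4 is adjacent to every vertex of [3, 5, 6, 7, 8, 9, 10, 11, 12, 13, 14], which already need 3 colors among themselves, so 4 needs a new color (χ ≥ 4).
The coloring below uses 4 colors, so χ(G) = 4.
A valid 4-coloring: color 1: [4]; color 2: [7, 10, 11, 13, 14]; color 3: [5, 6, 8, 9, 12]; color 4: [3].

χ(G) = 4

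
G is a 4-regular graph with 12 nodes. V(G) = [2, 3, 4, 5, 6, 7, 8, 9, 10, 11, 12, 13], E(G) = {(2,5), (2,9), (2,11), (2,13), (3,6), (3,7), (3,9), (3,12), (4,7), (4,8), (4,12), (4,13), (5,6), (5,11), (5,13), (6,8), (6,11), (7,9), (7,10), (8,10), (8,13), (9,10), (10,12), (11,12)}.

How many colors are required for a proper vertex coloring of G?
χ(G) = 4

Clique number ω(G) = 3 (lower bound: χ ≥ ω).
Suppose a proper 3-coloring c exists. The clique [2, 5, 11] takes 3 distinct colors; by symmetry let c(2) = 1, c(5) = 2, c(11) = 3.
- Vertex 6: neighbors [5, 11] already have colors [2, 3] ⇒ c(6) = 1.
- Vertex 13: neighbors [2, 5] already have colors [1, 2] ⇒ c(13) = 3.
- Vertex 8: neighbors [6, 13] already have colors [1, 3] ⇒ c(8) = 2.
- Vertex 4: neighbors [8, 13] already have colors [2, 3] ⇒ c(4) = 1.
- Vertex 12: neighbors [4, 11] already have colors [1, 3] ⇒ c(12) = 2.
- Vertex 3: neighbors [6, 12] already have colors [1, 2] ⇒ c(3) = 3.
- Vertex 7: neighbors [4, 3] already have colors [1, 3] ⇒ c(7) = 2.
- Vertex 9: neighbors [2, 7, 3] already have colors [1, 2, 3] — all 3 colors blocked. Contradiction.
The forced assignments end in a contradiction, so G has no proper 3-coloring (χ ≥ 4).
The coloring below uses 4 colors, so χ(G) = 4.
A valid 4-coloring: color 1: [2, 3, 8]; color 2: [6, 7, 12, 13]; color 3: [4, 5, 9]; color 4: [10, 11].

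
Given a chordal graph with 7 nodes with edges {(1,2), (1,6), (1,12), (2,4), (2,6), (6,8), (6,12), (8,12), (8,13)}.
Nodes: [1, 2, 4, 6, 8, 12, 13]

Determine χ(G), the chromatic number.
χ(G) = 3

Clique number ω(G) = 3 (lower bound: χ ≥ ω).
The clique on [6, 8, 12] has size 3, forcing χ ≥ 3, and the coloring below uses 3 colors, so χ(G) = 3.
A valid 3-coloring: color 1: [4, 6, 13]; color 2: [2, 12]; color 3: [1, 8].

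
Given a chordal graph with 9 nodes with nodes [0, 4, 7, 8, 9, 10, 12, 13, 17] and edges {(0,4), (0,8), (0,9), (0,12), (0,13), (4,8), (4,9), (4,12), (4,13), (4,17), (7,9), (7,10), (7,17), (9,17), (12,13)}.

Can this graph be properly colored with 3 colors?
No, G is not 3-colorable

The clique on vertices [0, 4, 12, 13] has size 4 > 3, so it alone needs 4 colors.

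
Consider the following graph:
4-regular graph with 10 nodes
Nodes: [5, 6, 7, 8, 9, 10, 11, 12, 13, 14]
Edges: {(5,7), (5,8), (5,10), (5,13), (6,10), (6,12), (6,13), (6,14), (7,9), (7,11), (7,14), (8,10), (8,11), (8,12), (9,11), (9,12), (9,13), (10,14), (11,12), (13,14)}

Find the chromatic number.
Clique number ω(G) = 3 (lower bound: χ ≥ ω).
The clique on [5, 8, 10] has size 3, forcing χ ≥ 3, and the coloring below uses 3 colors, so χ(G) = 3.
A valid 3-coloring: color 1: [5, 6, 11]; color 2: [8, 9, 14]; color 3: [7, 10, 12, 13].

χ(G) = 3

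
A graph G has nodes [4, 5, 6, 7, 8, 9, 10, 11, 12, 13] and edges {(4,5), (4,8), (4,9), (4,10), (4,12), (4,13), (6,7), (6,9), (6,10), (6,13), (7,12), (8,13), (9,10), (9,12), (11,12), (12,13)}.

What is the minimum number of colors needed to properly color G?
χ(G) = 3

Clique number ω(G) = 3 (lower bound: χ ≥ ω).
The clique on [4, 8, 13] has size 3, forcing χ ≥ 3, and the coloring below uses 3 colors, so χ(G) = 3.
A valid 3-coloring: color 1: [4, 6, 11]; color 2: [5, 8, 10, 12]; color 3: [7, 9, 13].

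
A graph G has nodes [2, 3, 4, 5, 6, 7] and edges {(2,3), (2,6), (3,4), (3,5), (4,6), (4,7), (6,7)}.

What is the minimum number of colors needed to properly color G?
χ(G) = 3

Clique number ω(G) = 3 (lower bound: χ ≥ ω).
The clique on [4, 6, 7] has size 3, forcing χ ≥ 3, and the coloring below uses 3 colors, so χ(G) = 3.
A valid 3-coloring: color 1: [3, 6]; color 2: [2, 4, 5]; color 3: [7].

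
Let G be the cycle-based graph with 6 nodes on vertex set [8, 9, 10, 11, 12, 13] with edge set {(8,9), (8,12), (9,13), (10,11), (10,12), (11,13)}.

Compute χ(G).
χ(G) = 2

Clique number ω(G) = 2 (lower bound: χ ≥ ω).
The graph is bipartite (no odd cycle), so 2 colors suffice: χ(G) = 2.
A valid 2-coloring: color 1: [9, 11, 12]; color 2: [8, 10, 13].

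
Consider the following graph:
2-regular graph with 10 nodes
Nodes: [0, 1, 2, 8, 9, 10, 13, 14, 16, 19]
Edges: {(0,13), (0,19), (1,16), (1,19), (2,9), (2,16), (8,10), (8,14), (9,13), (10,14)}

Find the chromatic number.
Clique number ω(G) = 3 (lower bound: χ ≥ ω).
The clique on [8, 10, 14] has size 3, forcing χ ≥ 3, and the coloring below uses 3 colors, so χ(G) = 3.
A valid 3-coloring: color 1: [0, 9, 10, 16]; color 2: [1, 2, 13, 14]; color 3: [8, 19].

χ(G) = 3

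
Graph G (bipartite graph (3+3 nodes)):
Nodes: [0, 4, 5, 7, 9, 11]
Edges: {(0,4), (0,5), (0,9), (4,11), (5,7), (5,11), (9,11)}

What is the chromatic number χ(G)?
Clique number ω(G) = 2 (lower bound: χ ≥ ω).
The graph is bipartite (no odd cycle), so 2 colors suffice: χ(G) = 2.
A valid 2-coloring: color 1: [0, 7, 11]; color 2: [4, 5, 9].

χ(G) = 2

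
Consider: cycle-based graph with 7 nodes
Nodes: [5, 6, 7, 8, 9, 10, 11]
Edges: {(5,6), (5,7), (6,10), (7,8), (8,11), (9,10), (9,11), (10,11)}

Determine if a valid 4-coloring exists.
Yes, G is 4-colorable

A valid 4-coloring: color 1: [5, 8, 10]; color 2: [6, 7, 11]; color 3: [9].
(χ(G) = 3 ≤ 4.)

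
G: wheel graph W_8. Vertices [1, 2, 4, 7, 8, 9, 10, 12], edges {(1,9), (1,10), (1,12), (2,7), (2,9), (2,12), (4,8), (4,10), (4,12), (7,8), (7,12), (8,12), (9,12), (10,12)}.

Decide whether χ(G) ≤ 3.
Odd cycle [7, 2, 9, 1, 10, 4, 8] needs 3 colors (χ ≥ 3).
Vertex 12 is adjacent to every vertex of [1, 2, 4, 7, 8, 9, 10], which already need 3 colors among themselves, so 12 needs a new color (χ ≥ 4).
Hence χ(G) ≥ 4 > 3, so no proper 3-coloring exists.

No, G is not 3-colorable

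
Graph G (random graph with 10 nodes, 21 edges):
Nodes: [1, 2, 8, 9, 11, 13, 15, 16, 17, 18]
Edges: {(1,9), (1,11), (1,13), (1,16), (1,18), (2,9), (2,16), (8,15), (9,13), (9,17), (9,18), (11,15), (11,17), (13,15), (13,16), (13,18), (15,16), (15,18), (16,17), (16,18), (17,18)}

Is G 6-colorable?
Yes, G is 6-colorable

A valid 6-coloring: color 1: [8, 9, 11, 16]; color 2: [2, 18]; color 3: [1, 15, 17]; color 4: [13].
(χ(G) = 4 ≤ 6.)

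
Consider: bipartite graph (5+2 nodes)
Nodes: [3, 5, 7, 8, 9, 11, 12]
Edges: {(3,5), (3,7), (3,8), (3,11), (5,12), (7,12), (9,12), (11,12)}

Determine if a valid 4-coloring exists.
Yes, G is 4-colorable

A valid 4-coloring: color 1: [3, 12]; color 2: [5, 7, 8, 9, 11].
(χ(G) = 2 ≤ 4.)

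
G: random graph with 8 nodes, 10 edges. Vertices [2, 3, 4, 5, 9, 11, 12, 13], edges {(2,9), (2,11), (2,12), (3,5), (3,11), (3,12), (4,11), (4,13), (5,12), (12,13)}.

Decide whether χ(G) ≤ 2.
The clique on vertices [3, 5, 12] has size 3 > 2, so it alone needs 3 colors.

No, G is not 2-colorable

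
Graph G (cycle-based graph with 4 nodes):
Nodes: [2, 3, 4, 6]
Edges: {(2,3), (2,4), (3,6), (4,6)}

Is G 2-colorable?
Yes, G is 2-colorable

A valid 2-coloring: color 1: [3, 4]; color 2: [2, 6].
(χ(G) = 2 ≤ 2.)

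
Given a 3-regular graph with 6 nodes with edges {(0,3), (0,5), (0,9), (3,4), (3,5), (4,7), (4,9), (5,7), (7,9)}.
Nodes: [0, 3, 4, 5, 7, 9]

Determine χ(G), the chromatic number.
Clique number ω(G) = 3 (lower bound: χ ≥ ω).
The clique on [0, 3, 5] has size 3, forcing χ ≥ 3, and the coloring below uses 3 colors, so χ(G) = 3.
A valid 3-coloring: color 1: [5, 9]; color 2: [3, 7]; color 3: [0, 4].

χ(G) = 3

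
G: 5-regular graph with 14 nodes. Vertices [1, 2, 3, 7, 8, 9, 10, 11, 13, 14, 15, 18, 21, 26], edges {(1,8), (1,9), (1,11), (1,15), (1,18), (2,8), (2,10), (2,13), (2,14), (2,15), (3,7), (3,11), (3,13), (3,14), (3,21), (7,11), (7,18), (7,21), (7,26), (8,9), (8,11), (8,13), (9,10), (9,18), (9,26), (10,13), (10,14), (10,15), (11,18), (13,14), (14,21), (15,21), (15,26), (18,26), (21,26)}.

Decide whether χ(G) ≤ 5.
A valid 5-coloring: color 1: [9, 11, 13, 15]; color 2: [8, 10, 18, 21]; color 3: [1, 7, 14]; color 4: [2, 3, 26].
(χ(G) = 4 ≤ 5.)

Yes, G is 5-colorable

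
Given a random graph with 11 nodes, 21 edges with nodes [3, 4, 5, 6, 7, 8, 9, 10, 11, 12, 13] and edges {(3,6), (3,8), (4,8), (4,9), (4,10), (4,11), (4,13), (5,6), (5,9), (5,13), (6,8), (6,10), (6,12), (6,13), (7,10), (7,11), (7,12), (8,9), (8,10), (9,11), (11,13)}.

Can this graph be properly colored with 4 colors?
A valid 4-coloring: color 1: [4, 6, 7]; color 2: [5, 8, 11, 12]; color 3: [3, 9, 10, 13].
(χ(G) = 3 ≤ 4.)

Yes, G is 4-colorable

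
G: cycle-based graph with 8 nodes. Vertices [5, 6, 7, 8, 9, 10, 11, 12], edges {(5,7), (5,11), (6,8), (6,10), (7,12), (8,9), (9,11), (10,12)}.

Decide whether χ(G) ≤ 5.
Yes, G is 5-colorable

A valid 5-coloring: color 1: [7, 8, 10, 11]; color 2: [5, 6, 9, 12].
(χ(G) = 2 ≤ 5.)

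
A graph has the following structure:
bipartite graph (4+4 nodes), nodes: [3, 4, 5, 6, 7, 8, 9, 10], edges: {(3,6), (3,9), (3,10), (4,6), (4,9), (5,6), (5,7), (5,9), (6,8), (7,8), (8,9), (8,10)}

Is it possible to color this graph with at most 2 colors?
Yes, G is 2-colorable

A valid 2-coloring: color 1: [3, 4, 5, 8]; color 2: [6, 7, 9, 10].
(χ(G) = 2 ≤ 2.)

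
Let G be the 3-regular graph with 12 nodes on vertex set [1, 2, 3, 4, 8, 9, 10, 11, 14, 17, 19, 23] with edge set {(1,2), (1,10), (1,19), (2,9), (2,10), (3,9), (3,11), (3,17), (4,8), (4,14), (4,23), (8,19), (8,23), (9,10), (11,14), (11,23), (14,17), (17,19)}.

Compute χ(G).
Clique number ω(G) = 3 (lower bound: χ ≥ ω).
The clique on [1, 2, 10] has size 3, forcing χ ≥ 3, and the coloring below uses 3 colors, so χ(G) = 3.
A valid 3-coloring: color 1: [1, 8, 9, 11, 17]; color 2: [3, 10, 14, 19, 23]; color 3: [2, 4].

χ(G) = 3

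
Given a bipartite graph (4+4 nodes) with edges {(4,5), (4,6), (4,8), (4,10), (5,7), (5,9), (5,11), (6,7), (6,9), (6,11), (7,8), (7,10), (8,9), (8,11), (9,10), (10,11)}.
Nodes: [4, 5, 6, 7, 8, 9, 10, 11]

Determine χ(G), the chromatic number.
χ(G) = 2

Clique number ω(G) = 2 (lower bound: χ ≥ ω).
The graph is bipartite (no odd cycle), so 2 colors suffice: χ(G) = 2.
A valid 2-coloring: color 1: [5, 6, 8, 10]; color 2: [4, 7, 9, 11].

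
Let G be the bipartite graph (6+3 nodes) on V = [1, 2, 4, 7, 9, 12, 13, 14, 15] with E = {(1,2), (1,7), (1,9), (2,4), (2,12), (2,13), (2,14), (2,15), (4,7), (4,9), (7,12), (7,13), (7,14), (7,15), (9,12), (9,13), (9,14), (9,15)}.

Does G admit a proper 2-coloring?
Yes, G is 2-colorable

A valid 2-coloring: color 1: [2, 7, 9]; color 2: [1, 4, 12, 13, 14, 15].
(χ(G) = 2 ≤ 2.)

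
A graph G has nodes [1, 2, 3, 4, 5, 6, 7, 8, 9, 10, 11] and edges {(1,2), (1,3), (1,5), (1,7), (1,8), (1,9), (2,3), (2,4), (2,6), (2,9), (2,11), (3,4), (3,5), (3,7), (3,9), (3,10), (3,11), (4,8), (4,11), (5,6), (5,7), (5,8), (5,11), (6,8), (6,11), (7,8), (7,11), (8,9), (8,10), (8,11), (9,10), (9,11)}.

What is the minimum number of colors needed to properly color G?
χ(G) = 4

Clique number ω(G) = 4 (lower bound: χ ≥ ω).
The clique on [1, 5, 7, 8] has size 4, forcing χ ≥ 4, and the coloring below uses 4 colors, so χ(G) = 4.
A valid 4-coloring: color 1: [3, 8]; color 2: [1, 10, 11]; color 3: [2, 5]; color 4: [4, 6, 7, 9].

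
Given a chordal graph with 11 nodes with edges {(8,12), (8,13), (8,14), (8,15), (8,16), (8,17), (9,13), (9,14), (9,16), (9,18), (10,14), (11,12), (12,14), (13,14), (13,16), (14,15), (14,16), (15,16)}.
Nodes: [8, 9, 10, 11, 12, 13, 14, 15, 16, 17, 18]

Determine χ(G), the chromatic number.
χ(G) = 4

Clique number ω(G) = 4 (lower bound: χ ≥ ω).
The clique on [8, 13, 14, 16] has size 4, forcing χ ≥ 4, and the coloring below uses 4 colors, so χ(G) = 4.
A valid 4-coloring: color 1: [11, 14, 17, 18]; color 2: [8, 9, 10]; color 3: [12, 16]; color 4: [13, 15].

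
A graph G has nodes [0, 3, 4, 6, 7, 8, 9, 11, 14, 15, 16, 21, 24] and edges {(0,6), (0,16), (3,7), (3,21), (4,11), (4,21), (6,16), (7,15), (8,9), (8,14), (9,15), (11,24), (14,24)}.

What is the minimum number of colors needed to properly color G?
χ(G) = 3

Clique number ω(G) = 3 (lower bound: χ ≥ ω).
The clique on [0, 6, 16] has size 3, forcing χ ≥ 3, and the coloring below uses 3 colors, so χ(G) = 3.
A valid 3-coloring: color 1: [3, 4, 8, 15, 16, 24]; color 2: [0, 7, 9, 11, 14, 21]; color 3: [6].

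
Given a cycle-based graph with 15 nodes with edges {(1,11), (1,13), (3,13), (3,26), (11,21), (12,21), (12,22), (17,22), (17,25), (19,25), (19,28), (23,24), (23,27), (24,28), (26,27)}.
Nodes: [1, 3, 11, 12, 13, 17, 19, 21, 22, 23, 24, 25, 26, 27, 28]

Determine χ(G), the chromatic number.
χ(G) = 3

Clique number ω(G) = 2 (lower bound: χ ≥ ω).
Odd cycle [22, 17, 25, 19, 28, 24, 23, 27, 26, 3, 13, 1, 11, 21, 12] needs 3 colors (χ ≥ 3).
The coloring below uses 3 colors, so χ(G) = 3.
A valid 3-coloring: color 1: [13, 21, 22, 23, 25, 26, 28]; color 2: [1, 3, 12, 17, 19, 24, 27]; color 3: [11].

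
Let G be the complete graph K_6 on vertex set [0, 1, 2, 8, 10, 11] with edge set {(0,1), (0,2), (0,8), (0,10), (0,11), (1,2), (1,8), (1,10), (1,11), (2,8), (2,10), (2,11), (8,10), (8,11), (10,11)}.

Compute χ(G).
χ(G) = 6

Clique number ω(G) = 6 (lower bound: χ ≥ ω).
The clique on [0, 1, 2, 8, 10, 11] has size 6, forcing χ ≥ 6, and the coloring below uses 6 colors, so χ(G) = 6.
A valid 6-coloring: color 1: [11]; color 2: [2]; color 3: [0]; color 4: [10]; color 5: [1]; color 6: [8].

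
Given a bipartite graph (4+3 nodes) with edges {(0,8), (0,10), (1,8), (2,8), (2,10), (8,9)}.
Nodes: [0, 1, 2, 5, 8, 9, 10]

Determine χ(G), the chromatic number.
χ(G) = 2

Clique number ω(G) = 2 (lower bound: χ ≥ ω).
The graph is bipartite (no odd cycle), so 2 colors suffice: χ(G) = 2.
A valid 2-coloring: color 1: [5, 8, 10]; color 2: [0, 1, 2, 9].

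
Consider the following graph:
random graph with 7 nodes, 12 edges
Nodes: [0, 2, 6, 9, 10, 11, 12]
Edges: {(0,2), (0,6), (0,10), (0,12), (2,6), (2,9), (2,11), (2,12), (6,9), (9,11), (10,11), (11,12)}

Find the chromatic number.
Clique number ω(G) = 3 (lower bound: χ ≥ ω).
Odd cycle [0, 6, 9, 11, 12] needs 3 colors (χ ≥ 3).
Vertex 2 is adjacent to every vertex of [0, 6, 9, 11, 12], which already need 3 colors among themselves, so 2 needs a new color (χ ≥ 4).
The coloring below uses 4 colors, so χ(G) = 4.
A valid 4-coloring: color 1: [2, 10]; color 2: [0, 11]; color 3: [6, 12]; color 4: [9].

χ(G) = 4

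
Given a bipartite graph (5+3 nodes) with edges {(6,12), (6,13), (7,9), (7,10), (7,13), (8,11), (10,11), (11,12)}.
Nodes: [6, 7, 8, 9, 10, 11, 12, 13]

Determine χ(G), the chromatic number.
χ(G) = 2

Clique number ω(G) = 2 (lower bound: χ ≥ ω).
The graph is bipartite (no odd cycle), so 2 colors suffice: χ(G) = 2.
A valid 2-coloring: color 1: [6, 7, 11]; color 2: [8, 9, 10, 12, 13].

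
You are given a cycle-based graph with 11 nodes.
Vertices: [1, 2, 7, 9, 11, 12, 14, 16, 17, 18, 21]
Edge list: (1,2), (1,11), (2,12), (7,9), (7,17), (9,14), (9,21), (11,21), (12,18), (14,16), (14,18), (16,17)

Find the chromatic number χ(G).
χ(G) = 3

Clique number ω(G) = 2 (lower bound: χ ≥ ω).
Odd cycle [7, 17, 16, 14, 9] needs 3 colors (χ ≥ 3).
The coloring below uses 3 colors, so χ(G) = 3.
A valid 3-coloring: color 1: [2, 9, 11, 17, 18]; color 2: [1, 7, 12, 14, 21]; color 3: [16].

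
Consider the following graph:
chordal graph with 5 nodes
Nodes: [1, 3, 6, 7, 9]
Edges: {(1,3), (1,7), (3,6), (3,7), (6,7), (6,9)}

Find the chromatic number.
Clique number ω(G) = 3 (lower bound: χ ≥ ω).
The clique on [1, 3, 7] has size 3, forcing χ ≥ 3, and the coloring below uses 3 colors, so χ(G) = 3.
A valid 3-coloring: color 1: [7, 9]; color 2: [3]; color 3: [1, 6].

χ(G) = 3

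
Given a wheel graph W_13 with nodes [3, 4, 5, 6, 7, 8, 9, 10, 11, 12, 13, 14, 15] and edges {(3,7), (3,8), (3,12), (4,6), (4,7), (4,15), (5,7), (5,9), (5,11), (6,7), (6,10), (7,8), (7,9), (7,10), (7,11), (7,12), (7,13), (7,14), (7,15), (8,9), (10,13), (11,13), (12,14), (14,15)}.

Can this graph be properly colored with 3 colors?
A valid 3-coloring: color 1: [7]; color 2: [3, 4, 9, 10, 11, 14]; color 3: [5, 6, 8, 12, 13, 15].
(χ(G) = 3 ≤ 3.)

Yes, G is 3-colorable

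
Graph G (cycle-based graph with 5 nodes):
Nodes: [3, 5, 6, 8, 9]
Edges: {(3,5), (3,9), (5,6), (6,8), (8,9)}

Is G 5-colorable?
A valid 5-coloring: color 1: [5, 8]; color 2: [3, 6]; color 3: [9].
(χ(G) = 3 ≤ 5.)

Yes, G is 5-colorable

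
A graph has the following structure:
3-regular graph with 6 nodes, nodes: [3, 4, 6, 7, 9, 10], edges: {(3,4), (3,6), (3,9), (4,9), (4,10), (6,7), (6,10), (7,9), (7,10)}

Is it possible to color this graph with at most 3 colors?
A valid 3-coloring: color 1: [3, 7]; color 2: [9, 10]; color 3: [4, 6].
(χ(G) = 3 ≤ 3.)

Yes, G is 3-colorable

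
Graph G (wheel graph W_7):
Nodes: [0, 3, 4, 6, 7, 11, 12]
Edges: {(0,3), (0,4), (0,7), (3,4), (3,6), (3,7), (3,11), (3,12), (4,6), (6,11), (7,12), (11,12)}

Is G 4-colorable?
Yes, G is 4-colorable

A valid 4-coloring: color 1: [3]; color 2: [0, 6, 12]; color 3: [4, 7, 11].
(χ(G) = 3 ≤ 4.)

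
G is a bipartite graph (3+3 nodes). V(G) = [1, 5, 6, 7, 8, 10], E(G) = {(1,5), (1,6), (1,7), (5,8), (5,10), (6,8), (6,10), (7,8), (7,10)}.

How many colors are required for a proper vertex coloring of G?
Clique number ω(G) = 2 (lower bound: χ ≥ ω).
The graph is bipartite (no odd cycle), so 2 colors suffice: χ(G) = 2.
A valid 2-coloring: color 1: [1, 8, 10]; color 2: [5, 6, 7].

χ(G) = 2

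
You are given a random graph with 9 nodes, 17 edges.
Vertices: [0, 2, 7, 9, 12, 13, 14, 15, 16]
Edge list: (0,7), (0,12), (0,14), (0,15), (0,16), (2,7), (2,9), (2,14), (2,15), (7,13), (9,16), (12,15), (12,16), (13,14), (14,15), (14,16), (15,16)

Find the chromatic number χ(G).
χ(G) = 4

Clique number ω(G) = 4 (lower bound: χ ≥ ω).
The clique on [0, 12, 15, 16] has size 4, forcing χ ≥ 4, and the coloring below uses 4 colors, so χ(G) = 4.
A valid 4-coloring: color 1: [2, 13, 16]; color 2: [7, 9, 15]; color 3: [12, 14]; color 4: [0].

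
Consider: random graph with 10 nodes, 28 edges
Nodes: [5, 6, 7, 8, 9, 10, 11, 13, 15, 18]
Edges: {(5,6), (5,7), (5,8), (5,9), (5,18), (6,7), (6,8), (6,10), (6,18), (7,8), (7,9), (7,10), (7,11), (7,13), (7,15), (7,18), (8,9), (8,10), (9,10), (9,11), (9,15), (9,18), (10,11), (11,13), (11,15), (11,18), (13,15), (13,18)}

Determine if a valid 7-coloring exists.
A valid 7-coloring: color 1: [7]; color 2: [6, 9, 13]; color 3: [5, 11]; color 4: [8, 15, 18]; color 5: [10].
(χ(G) = 5 ≤ 7.)

Yes, G is 7-colorable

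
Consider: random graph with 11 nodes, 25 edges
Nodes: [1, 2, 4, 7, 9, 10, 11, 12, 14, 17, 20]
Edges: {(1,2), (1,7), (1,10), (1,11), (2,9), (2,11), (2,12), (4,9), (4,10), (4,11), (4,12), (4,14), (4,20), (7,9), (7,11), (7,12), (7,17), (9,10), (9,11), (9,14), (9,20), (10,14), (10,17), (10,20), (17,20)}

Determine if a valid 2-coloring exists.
No, G is not 2-colorable

The clique on vertices [4, 9, 10, 20] has size 4 > 2, so it alone needs 4 colors.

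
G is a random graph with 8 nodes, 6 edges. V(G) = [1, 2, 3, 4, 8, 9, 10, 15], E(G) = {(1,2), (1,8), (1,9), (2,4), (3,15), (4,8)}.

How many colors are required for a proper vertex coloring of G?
χ(G) = 2

Clique number ω(G) = 2 (lower bound: χ ≥ ω).
The graph is bipartite (no odd cycle), so 2 colors suffice: χ(G) = 2.
A valid 2-coloring: color 1: [1, 4, 10, 15]; color 2: [2, 3, 8, 9].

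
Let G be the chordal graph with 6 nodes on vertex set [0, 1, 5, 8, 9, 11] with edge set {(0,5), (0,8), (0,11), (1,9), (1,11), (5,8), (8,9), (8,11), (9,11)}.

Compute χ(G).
χ(G) = 3

Clique number ω(G) = 3 (lower bound: χ ≥ ω).
The clique on [0, 8, 11] has size 3, forcing χ ≥ 3, and the coloring below uses 3 colors, so χ(G) = 3.
A valid 3-coloring: color 1: [1, 8]; color 2: [5, 11]; color 3: [0, 9].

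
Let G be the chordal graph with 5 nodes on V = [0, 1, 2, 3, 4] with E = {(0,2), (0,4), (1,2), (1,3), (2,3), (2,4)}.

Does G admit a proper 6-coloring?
Yes, G is 6-colorable

A valid 6-coloring: color 1: [2]; color 2: [3, 4]; color 3: [0, 1].
(χ(G) = 3 ≤ 6.)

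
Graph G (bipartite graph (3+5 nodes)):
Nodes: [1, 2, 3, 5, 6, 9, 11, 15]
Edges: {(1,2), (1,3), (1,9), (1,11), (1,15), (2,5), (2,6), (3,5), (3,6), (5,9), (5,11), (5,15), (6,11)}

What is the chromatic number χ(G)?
χ(G) = 2

Clique number ω(G) = 2 (lower bound: χ ≥ ω).
The graph is bipartite (no odd cycle), so 2 colors suffice: χ(G) = 2.
A valid 2-coloring: color 1: [1, 5, 6]; color 2: [2, 3, 9, 11, 15].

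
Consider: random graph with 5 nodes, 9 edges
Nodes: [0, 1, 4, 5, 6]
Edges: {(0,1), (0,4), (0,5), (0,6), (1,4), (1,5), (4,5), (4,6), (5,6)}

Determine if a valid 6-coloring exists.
A valid 6-coloring: color 1: [4]; color 2: [0]; color 3: [5]; color 4: [1, 6].
(χ(G) = 4 ≤ 6.)

Yes, G is 6-colorable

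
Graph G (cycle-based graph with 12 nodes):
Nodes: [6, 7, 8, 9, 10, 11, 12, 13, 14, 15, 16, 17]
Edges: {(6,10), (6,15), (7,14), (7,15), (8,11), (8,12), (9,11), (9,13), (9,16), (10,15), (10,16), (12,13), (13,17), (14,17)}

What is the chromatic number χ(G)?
Clique number ω(G) = 3 (lower bound: χ ≥ ω).
The clique on [6, 10, 15] has size 3, forcing χ ≥ 3, and the coloring below uses 3 colors, so χ(G) = 3.
A valid 3-coloring: color 1: [7, 9, 10, 12, 17]; color 2: [8, 13, 14, 15, 16]; color 3: [6, 11].

χ(G) = 3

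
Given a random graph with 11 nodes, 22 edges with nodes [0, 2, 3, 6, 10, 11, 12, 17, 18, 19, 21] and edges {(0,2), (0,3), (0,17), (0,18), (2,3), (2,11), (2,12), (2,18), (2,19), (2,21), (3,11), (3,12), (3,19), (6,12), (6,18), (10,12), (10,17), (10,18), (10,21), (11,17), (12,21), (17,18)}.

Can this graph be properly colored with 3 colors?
Suppose a proper 3-coloring c exists. The clique [0, 2, 3] takes 3 distinct colors; by symmetry let c(0) = 1, c(2) = 2, c(3) = 3.
- Vertex 12: neighbors [2, 3] already have colors [2, 3] ⇒ c(12) = 1.
- Vertex 18: neighbors [0, 2] already have colors [1, 2] ⇒ c(18) = 3.
- Vertex 10: neighbors [12, 18] already have colors [1, 3] ⇒ c(10) = 2.
- Vertex 17: neighbors [0, 10, 18] already have colors [1, 2, 3] — all 3 colors blocked. Contradiction.
The forced assignments end in a contradiction, so G has no proper 3-coloring (χ ≥ 4).

No, G is not 3-colorable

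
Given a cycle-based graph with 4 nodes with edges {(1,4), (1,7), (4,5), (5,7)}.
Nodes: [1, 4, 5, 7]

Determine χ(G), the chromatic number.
Clique number ω(G) = 2 (lower bound: χ ≥ ω).
The graph is bipartite (no odd cycle), so 2 colors suffice: χ(G) = 2.
A valid 2-coloring: color 1: [4, 7]; color 2: [1, 5].

χ(G) = 2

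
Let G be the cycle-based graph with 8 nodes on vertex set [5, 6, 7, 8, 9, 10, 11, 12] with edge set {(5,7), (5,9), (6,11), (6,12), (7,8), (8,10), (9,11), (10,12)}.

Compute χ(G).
χ(G) = 2

Clique number ω(G) = 2 (lower bound: χ ≥ ω).
The graph is bipartite (no odd cycle), so 2 colors suffice: χ(G) = 2.
A valid 2-coloring: color 1: [6, 7, 9, 10]; color 2: [5, 8, 11, 12].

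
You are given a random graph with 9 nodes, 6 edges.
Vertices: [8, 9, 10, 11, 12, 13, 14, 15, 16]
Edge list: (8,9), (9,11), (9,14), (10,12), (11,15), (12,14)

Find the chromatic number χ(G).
χ(G) = 2

Clique number ω(G) = 2 (lower bound: χ ≥ ω).
The graph is bipartite (no odd cycle), so 2 colors suffice: χ(G) = 2.
A valid 2-coloring: color 1: [9, 12, 13, 15, 16]; color 2: [8, 10, 11, 14].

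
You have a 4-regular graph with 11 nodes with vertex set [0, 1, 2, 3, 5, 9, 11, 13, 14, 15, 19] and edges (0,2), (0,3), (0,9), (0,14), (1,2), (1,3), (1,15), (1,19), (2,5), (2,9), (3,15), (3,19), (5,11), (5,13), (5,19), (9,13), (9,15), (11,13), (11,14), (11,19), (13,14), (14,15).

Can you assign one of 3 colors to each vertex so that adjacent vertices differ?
A valid 3-coloring: color 1: [0, 1, 11]; color 2: [2, 13, 15, 19]; color 3: [3, 5, 9, 14].
(χ(G) = 3 ≤ 3.)

Yes, G is 3-colorable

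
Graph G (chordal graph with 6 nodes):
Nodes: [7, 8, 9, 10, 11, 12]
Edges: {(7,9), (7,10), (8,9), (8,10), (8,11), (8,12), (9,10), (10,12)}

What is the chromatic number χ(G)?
Clique number ω(G) = 3 (lower bound: χ ≥ ω).
The clique on [8, 9, 10] has size 3, forcing χ ≥ 3, and the coloring below uses 3 colors, so χ(G) = 3.
A valid 3-coloring: color 1: [10, 11]; color 2: [7, 8]; color 3: [9, 12].

χ(G) = 3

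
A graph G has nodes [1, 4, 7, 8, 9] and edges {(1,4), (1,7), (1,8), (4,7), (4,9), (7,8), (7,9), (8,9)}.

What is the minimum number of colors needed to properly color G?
χ(G) = 3

Clique number ω(G) = 3 (lower bound: χ ≥ ω).
The clique on [1, 7, 8] has size 3, forcing χ ≥ 3, and the coloring below uses 3 colors, so χ(G) = 3.
A valid 3-coloring: color 1: [7]; color 2: [1, 9]; color 3: [4, 8].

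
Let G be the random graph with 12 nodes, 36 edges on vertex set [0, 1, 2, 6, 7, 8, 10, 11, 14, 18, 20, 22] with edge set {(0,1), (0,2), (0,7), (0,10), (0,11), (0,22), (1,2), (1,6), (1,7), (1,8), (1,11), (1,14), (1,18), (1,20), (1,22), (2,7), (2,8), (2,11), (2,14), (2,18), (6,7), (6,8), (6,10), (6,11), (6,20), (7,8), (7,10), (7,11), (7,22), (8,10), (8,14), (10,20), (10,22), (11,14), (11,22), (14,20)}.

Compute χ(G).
Clique number ω(G) = 5 (lower bound: χ ≥ ω).
The clique on [0, 1, 2, 7, 11] has size 5, forcing χ ≥ 5, and the coloring below uses 5 colors, so χ(G) = 5.
A valid 5-coloring: color 1: [1, 10]; color 2: [7, 14, 18]; color 3: [8, 11, 20]; color 4: [2, 6, 22]; color 5: [0].

χ(G) = 5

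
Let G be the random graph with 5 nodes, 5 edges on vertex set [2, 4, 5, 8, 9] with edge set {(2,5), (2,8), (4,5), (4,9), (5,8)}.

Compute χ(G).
χ(G) = 3

Clique number ω(G) = 3 (lower bound: χ ≥ ω).
The clique on [2, 5, 8] has size 3, forcing χ ≥ 3, and the coloring below uses 3 colors, so χ(G) = 3.
A valid 3-coloring: color 1: [5, 9]; color 2: [2, 4]; color 3: [8].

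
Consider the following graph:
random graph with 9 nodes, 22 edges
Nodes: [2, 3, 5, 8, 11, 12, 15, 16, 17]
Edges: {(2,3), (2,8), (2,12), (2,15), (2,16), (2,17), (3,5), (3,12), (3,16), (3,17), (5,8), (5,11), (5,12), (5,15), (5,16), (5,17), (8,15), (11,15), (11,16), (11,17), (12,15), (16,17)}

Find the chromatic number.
Clique number ω(G) = 4 (lower bound: χ ≥ ω).
The clique on [2, 3, 16, 17] has size 4, forcing χ ≥ 4, and the coloring below uses 4 colors, so χ(G) = 4.
A valid 4-coloring: color 1: [2, 5]; color 2: [15, 16]; color 3: [8, 12, 17]; color 4: [3, 11].

χ(G) = 4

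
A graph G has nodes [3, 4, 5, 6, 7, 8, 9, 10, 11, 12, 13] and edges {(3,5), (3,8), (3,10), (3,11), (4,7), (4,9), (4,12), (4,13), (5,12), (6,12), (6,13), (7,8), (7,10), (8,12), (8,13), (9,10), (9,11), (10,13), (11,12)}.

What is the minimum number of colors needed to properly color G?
Clique number ω(G) = 2 (lower bound: χ ≥ ω).
The graph is bipartite (no odd cycle), so 2 colors suffice: χ(G) = 2.
A valid 2-coloring: color 1: [3, 7, 9, 12, 13]; color 2: [4, 5, 6, 8, 10, 11].

χ(G) = 2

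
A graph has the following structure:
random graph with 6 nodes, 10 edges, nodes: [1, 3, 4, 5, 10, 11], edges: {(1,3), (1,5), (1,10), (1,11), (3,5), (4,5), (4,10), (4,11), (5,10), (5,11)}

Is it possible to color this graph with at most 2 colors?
No, G is not 2-colorable

The clique on vertices [1, 3, 5] has size 3 > 2, so it alone needs 3 colors.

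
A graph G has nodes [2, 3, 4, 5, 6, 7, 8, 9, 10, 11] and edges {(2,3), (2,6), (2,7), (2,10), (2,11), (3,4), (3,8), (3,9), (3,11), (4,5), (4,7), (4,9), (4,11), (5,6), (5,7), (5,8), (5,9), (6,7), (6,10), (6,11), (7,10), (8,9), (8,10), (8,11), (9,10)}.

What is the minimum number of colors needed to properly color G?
Clique number ω(G) = 4 (lower bound: χ ≥ ω).
The clique on [2, 6, 7, 10] has size 4, forcing χ ≥ 4, and the coloring below uses 4 colors, so χ(G) = 4.
A valid 4-coloring: color 1: [3, 6]; color 2: [2, 4, 8]; color 3: [5, 10, 11]; color 4: [7, 9].

χ(G) = 4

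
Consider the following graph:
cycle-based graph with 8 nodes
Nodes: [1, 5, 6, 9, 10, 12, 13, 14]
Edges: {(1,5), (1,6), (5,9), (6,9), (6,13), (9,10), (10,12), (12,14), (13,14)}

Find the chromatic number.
χ(G) = 2

Clique number ω(G) = 2 (lower bound: χ ≥ ω).
The graph is bipartite (no odd cycle), so 2 colors suffice: χ(G) = 2.
A valid 2-coloring: color 1: [1, 9, 12, 13]; color 2: [5, 6, 10, 14].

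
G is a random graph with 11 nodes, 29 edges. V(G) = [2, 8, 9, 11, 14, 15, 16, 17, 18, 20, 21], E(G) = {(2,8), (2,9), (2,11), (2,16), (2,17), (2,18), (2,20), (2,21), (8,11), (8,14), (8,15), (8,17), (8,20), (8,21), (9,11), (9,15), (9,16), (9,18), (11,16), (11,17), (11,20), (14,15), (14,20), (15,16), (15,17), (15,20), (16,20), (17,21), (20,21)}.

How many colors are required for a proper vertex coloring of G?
Clique number ω(G) = 4 (lower bound: χ ≥ ω).
The clique on [2, 8, 11, 17] has size 4, forcing χ ≥ 4, and the coloring below uses 4 colors, so χ(G) = 4.
A valid 4-coloring: color 1: [2, 15]; color 2: [9, 17, 20]; color 3: [8, 16, 18]; color 4: [11, 14, 21].

χ(G) = 4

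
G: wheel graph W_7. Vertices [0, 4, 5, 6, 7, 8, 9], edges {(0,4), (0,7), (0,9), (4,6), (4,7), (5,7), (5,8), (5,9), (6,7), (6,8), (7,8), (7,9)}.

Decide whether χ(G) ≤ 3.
Yes, G is 3-colorable

A valid 3-coloring: color 1: [7]; color 2: [4, 8, 9]; color 3: [0, 5, 6].
(χ(G) = 3 ≤ 3.)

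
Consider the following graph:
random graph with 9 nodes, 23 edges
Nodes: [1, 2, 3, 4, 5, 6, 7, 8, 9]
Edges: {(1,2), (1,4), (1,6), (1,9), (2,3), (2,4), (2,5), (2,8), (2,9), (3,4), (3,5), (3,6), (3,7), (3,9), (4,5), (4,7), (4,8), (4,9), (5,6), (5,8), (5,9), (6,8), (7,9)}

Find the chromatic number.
χ(G) = 5

Clique number ω(G) = 5 (lower bound: χ ≥ ω).
The clique on [2, 3, 4, 5, 9] has size 5, forcing χ ≥ 5, and the coloring below uses 5 colors, so χ(G) = 5.
A valid 5-coloring: color 1: [4, 6]; color 2: [1, 5, 7]; color 3: [3, 8]; color 4: [9]; color 5: [2].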